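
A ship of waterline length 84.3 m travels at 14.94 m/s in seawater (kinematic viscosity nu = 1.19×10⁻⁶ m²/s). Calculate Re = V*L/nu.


Formula: Re = V * L / nu
Step 1 — V * L = 14.94 * 84.3 = 1259.442 m^2/s
Step 2 — Re = 1259.442 / 1.19e-6 = 1.06e+09

1.06e+09


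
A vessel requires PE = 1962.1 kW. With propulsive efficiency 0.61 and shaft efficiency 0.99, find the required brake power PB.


Formula: PB = PE / (eta_D * eta_S)
Step 1 — combined efficiency = eta_D * eta_S = 0.61 * 0.99 = 0.6039
Step 2 — PB = 1962.1 / 0.6039 ≈ 3249.0 kW (5 s.f.)

3249.0 kW


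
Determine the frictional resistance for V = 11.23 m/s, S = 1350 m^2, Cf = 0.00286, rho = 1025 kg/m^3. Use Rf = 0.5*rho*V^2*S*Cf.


Formula: Rf = 0.5 * rho * V^2 * S * Cf
Step 1 — V^2 = 11.23^2 = 126.1129
Step 2 — 0.5 * rho * V^2 = 0.5 * 1025 * 126.1129 = 64632.86125
Step 3 — Rf = 64632.86125 * 1350 * 0.00286 ≈ 249550 N (5 s.f.)

249550 N


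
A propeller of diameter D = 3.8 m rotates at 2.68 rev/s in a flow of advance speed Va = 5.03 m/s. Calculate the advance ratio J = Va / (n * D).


Formula: J = Va / (n * D)
Step 1 — n * D = 2.68 * 3.8 = 10.184
Step 2 — J = 5.03 / 10.184 ≈ 0.49391 (5 s.f.)

0.49391


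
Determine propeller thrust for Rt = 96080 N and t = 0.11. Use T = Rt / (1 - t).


Formula: T = Rt / (1 - t)
Step 1 — (1 - t) = 1 - 0.11 = 0.89
Step 2 — T = 96080 / 0.89 ≈ 107960 N (5 s.f.)

107960 N


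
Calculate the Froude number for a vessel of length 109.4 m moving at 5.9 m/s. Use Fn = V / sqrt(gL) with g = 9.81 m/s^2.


Formula: Fn = V / sqrt(g * L)
Step 1 — g * L = 9.81 * 109.4 = 1073.214
Step 2 — sqrt(g * L) = sqrt(1073.214) = 32.759945
Step 3 — Fn = 5.9 / 32.759945 ≈ 0.18010 (5 s.f.)

0.18010


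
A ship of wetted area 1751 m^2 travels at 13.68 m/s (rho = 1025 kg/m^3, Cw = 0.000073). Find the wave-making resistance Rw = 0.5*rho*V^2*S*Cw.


Formula: Rw = 0.5 * rho * V^2 * S * Cw
Step 1 — V^2 = 13.68^2 = 187.1424
Step 2 — 0.5 * rho * V^2 = 0.5 * 1025 * 187.1424 = 95910.48
Step 3 — Rw = 95910.48 * 1751 * 0.000073 ≈ 12260 N (5 s.f.)

12260 N


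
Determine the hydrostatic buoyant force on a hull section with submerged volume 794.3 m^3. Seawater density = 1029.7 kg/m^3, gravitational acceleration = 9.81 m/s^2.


Formula: Fb = rho * g * V
Substituting: Fb = 1029.7 * 9.81 * 794.3
Intermediate: 1029.7 * 9.81 = 10101.357
Result: Fb = 10101.357 * 794.3 ≈ 8023500 N (5 s.f.)

8023500 N


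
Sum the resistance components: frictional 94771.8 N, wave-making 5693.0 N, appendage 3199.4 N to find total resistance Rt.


Formula: Rt = Rf + Rw + Ra
Substituting: Rt = 94771.8 + 5693.0 + 3199.4
Result: Rt = 103664.2 N

103664.2 N


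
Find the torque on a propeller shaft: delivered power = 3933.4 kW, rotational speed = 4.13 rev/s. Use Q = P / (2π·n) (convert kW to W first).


Formula: Q = P_W / (2 * pi * n)
Step 1 — P_W = 3933.4 kW * 1000 = 3933400.0 W
Step 2 — 2 * pi * n = 2 * pi * 4.13 = 25.949555
Step 3 — Q = 3933400.0 / 25.949555 ≈ 151580 N·m (5 s.f.)

151580 N·m


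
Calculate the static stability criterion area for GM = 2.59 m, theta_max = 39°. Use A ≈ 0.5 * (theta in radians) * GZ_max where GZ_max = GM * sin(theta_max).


Formula: GZ_max = GM * sin(theta); Area = 0.5 * theta_rad * GZ_max
Step 1 — GZ_max = 2.59 * sin(39°) = 2.59 * 0.62932 = 1.629939 m
Step 2 — theta_rad = 39 * pi/180 = 0.680678 rad
Step 3 — Area = 0.5 * 0.680678 * 1.629939 ≈ 0.55473 m·rad (5 s.f.)

0.55473 m·rad


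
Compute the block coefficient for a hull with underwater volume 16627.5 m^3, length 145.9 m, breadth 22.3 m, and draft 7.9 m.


Formula: Cb = V / (L * B * T)
Step 1 — L * B * T = 145.9 * 22.3 * 7.9 = 25703.203 m^3
Step 2 — Cb = 16627.5 / 25703.203 ≈ 0.64690 (5 s.f.)

0.64690


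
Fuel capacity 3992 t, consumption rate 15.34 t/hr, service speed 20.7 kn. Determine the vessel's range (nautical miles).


Formula: endurance = fuel / rate; range = endurance * speed
Step 1 — endurance = 3992 / 15.34 = 260.2347 hours
Step 2 — range = 260.2347 * 20.7 ≈ 5386.9 nautical miles (5 s.f.)

5386.9 NM


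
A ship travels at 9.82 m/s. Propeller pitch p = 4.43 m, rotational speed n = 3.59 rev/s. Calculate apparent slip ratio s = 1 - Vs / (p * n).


Formula: s = 1 - Vs / (p * n)
Step 1 — p * n = 4.43 * 3.59 = 15.9037
Step 2 — Vs / (p*n) = 9.82 / 15.9037 = 0.617466 (6 d.p.)
Step 3 — s = 1 - 0.617466 = 0.382534

0.382534


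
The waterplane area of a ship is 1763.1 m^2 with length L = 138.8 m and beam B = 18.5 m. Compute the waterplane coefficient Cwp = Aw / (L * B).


Formula: Cwp = Aw / (L * B)
Step 1 — L * B = 138.8 * 18.5 = 2567.8 m^2
Step 2 — Cwp = 1763.1 / 2567.8 ≈ 0.68662 (5 s.f.)

0.68662


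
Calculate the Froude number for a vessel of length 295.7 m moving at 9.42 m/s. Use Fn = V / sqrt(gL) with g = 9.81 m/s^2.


Formula: Fn = V / sqrt(g * L)
Step 1 — g * L = 9.81 * 295.7 = 2900.817
Step 2 — sqrt(g * L) = sqrt(2900.817) = 53.859233
Step 3 — Fn = 9.42 / 53.859233 ≈ 0.17490 (5 s.f.)

0.17490


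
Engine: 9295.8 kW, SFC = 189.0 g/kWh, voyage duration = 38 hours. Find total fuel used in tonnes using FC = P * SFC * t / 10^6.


Formula: FC (tonnes) = P * SFC * t / 1,000,000
Step 1 — P * SFC * t = 9295.8 * 189.0 * 38 = 66762435.6 g
Step 2 — FC (tonnes) = 66762435.6 / 1,000,000 ≈ 66.762 tonnes (5 s.f.)

66.762 tonnes


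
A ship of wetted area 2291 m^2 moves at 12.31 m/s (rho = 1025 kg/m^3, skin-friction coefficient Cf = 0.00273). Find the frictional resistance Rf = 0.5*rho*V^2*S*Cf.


Formula: Rf = 0.5 * rho * V^2 * S * Cf
Step 1 — V^2 = 12.31^2 = 151.5361
Step 2 — 0.5 * rho * V^2 = 0.5 * 1025 * 151.5361 = 77662.25125
Step 3 — Rf = 77662.25125 * 2291 * 0.00273 ≈ 485730 N (5 s.f.)

485730 N


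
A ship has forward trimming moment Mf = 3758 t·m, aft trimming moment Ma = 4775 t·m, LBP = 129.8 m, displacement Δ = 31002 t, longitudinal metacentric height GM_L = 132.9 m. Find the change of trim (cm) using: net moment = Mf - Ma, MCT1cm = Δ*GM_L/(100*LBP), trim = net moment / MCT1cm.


Formula: net trimming moment = Mf - Ma; MCT1cm = Δ*GM_L/(100*LBP); trim = net moment / MCT1cm
Step 1 — net trimming moment = 3758 - 4775 = -1017 t·m
Step 2 — MCT1cm = 31002 * 132.9 / (100 * 129.8) = 317.4242 t·m/cm
Step 3 — trim = -1017 / 317.4242 ≈ -3.2039 cm (5 s.f.)

-3.2039 cm


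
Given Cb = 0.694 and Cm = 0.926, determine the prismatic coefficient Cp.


Formula: Cp = Cb / Cm
Substituting: Cp = 0.694 / 0.926
Result: Cp ≈ 0.74946 (5 s.f.)

0.74946


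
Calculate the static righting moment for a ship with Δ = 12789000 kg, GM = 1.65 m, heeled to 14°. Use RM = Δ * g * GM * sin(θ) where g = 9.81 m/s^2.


Formula: GZ = GM * sin(theta); RM = disp * g * GZ
Step 1 — GZ = 1.65 * sin(14°) = 1.65 * 0.241922 = 0.399171 m
Step 2 — RM = 12789000 * 9.81 * 0.399171 ≈ 50080000 N·m (5 s.f.)

50080000 N·m


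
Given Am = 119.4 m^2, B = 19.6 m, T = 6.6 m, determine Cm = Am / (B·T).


Formula: Cm = Am / (B * T)
Step 1 — B * T = 19.6 * 6.6 = 129.36 m^2
Step 2 — Cm = 119.4 / 129.36 ≈ 0.92301 (5 s.f.)

0.92301


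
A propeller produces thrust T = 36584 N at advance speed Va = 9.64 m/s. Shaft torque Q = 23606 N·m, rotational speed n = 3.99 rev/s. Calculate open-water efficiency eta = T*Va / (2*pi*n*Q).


Formula: eta = T * Va / (2 * pi * n * Q)
Step 1 — numerator = T * Va = 36584 * 9.64 = 352669.76
Step 2 — 2 * pi * n = 2 * pi * 3.99 = 25.069909
Step 3 — denominator = 25.069909 * 23606 = 591800.27
Step 4 — eta = 352669.76 / 591800.27 ≈ 0.59593 (5 s.f.)

0.59593


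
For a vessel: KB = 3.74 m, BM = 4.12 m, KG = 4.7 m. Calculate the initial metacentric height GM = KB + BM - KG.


Formula: GM = KB + BM - KG
Step 1 — KM = KB + BM = 3.74 + 4.12 = 7.86 m
Step 2 — GM = KM - KG = 7.86 - 4.7 = 3.16 m

3.16 m


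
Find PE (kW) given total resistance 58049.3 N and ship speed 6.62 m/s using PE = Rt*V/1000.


Formula: PE = Rt * V / 1000 (kW)
Step 1 — PE (W) = 58049.3 * 6.62 = 384286.366 W
Step 2 — PE (kW) = 384286.366 / 1000 ≈ 384.29 kW (5 s.f.)

384.29 kW


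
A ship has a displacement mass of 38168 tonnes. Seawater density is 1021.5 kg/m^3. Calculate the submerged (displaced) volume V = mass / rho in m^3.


Formula: V = mass / rho
Step 1 — convert tonnes to kg: 38168 t * 1000 = 38168000 kg
Step 2 — V = 38168000 / 1021.5 ≈ 37365 m^3 (5 s.f.)

37365 m^3


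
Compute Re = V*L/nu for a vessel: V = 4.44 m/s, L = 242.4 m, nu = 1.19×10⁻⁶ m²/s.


Formula: Re = V * L / nu
Step 1 — V * L = 4.44 * 242.4 = 1076.256 m^2/s
Step 2 — Re = 1076.256 / 1.19e-6 = 9.04e+08

9.04e+08


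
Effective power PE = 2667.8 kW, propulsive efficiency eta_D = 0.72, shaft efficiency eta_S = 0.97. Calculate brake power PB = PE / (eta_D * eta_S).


Formula: PB = PE / (eta_D * eta_S)
Step 1 — combined efficiency = eta_D * eta_S = 0.72 * 0.97 = 0.6984
Step 2 — PB = 2667.8 / 0.6984 ≈ 3819.9 kW (5 s.f.)

3819.9 kW


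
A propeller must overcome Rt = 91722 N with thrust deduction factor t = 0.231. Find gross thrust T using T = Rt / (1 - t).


Formula: T = Rt / (1 - t)
Step 1 — (1 - t) = 1 - 0.231 = 0.769
Step 2 — T = 91722 / 0.769 ≈ 119270 N (5 s.f.)

119270 N


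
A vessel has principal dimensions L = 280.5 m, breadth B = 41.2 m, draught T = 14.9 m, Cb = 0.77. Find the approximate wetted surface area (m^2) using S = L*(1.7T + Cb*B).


Formula: S = 1.7*L*T + V/T with V = Cb*L*B*T, i.e. S = L * (1.7*T + Cb*B)
Step 1 — 1.7*T = 1.7 * 14.9 = 25.33 m
Step 2 — Cb*B = 0.77 * 41.2 = 31.724 m
Step 3 — 1.7*T + Cb*B = 25.33 + 31.724 = 57.054 m
Step 4 — S = 280.5 * 57.054 ≈ 16004 m^2 (5 s.f.)

16004 m^2


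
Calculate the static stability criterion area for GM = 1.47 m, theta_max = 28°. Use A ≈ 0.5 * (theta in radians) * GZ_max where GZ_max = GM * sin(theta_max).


Formula: GZ_max = GM * sin(theta); Area = 0.5 * theta_rad * GZ_max
Step 1 — GZ_max = 1.47 * sin(28°) = 1.47 * 0.469472 = 0.690124 m
Step 2 — theta_rad = 28 * pi/180 = 0.488692 rad
Step 3 — Area = 0.5 * 0.488692 * 0.690124 ≈ 0.16863 m·rad (5 s.f.)

0.16863 m·rad


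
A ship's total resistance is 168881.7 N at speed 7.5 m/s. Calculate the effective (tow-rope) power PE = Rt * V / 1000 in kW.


Formula: PE = Rt * V / 1000 (kW)
Step 1 — PE (W) = 168881.7 * 7.5 = 1266612.75 W
Step 2 — PE (kW) = 1266612.75 / 1000 ≈ 1266.6 kW (5 s.f.)

1266.6 kW


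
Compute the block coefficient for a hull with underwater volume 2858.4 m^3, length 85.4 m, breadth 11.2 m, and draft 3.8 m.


Formula: Cb = V / (L * B * T)
Step 1 — L * B * T = 85.4 * 11.2 * 3.8 = 3634.624 m^3
Step 2 — Cb = 2858.4 / 3634.624 ≈ 0.78644 (5 s.f.)

0.78644


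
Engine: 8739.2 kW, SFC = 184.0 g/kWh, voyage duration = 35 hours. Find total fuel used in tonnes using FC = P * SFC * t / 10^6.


Formula: FC (tonnes) = P * SFC * t / 1,000,000
Step 1 — P * SFC * t = 8739.2 * 184.0 * 35 = 56280448.0 g
Step 2 — FC (tonnes) = 56280448.0 / 1,000,000 ≈ 56.280 tonnes (5 s.f.)

56.280 tonnes


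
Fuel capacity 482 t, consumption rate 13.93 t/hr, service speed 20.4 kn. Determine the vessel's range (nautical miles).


Formula: endurance = fuel / rate; range = endurance * speed
Step 1 — endurance = 482 / 13.93 = 34.6016 hours
Step 2 — range = 34.6016 * 20.4 ≈ 705.87 nautical miles (5 s.f.)

705.87 NM


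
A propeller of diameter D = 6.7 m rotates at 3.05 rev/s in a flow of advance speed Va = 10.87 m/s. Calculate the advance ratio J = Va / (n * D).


Formula: J = Va / (n * D)
Step 1 — n * D = 3.05 * 6.7 = 20.435
Step 2 — J = 10.87 / 20.435 ≈ 0.53193 (5 s.f.)

0.53193


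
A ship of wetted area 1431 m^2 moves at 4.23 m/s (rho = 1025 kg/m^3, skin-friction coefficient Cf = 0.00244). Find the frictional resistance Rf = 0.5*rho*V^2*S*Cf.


Formula: Rf = 0.5 * rho * V^2 * S * Cf
Step 1 — V^2 = 4.23^2 = 17.8929
Step 2 — 0.5 * rho * V^2 = 0.5 * 1025 * 17.8929 = 9170.11125
Step 3 — Rf = 9170.11125 * 1431 * 0.00244 ≈ 32019 N (5 s.f.)

32019 N


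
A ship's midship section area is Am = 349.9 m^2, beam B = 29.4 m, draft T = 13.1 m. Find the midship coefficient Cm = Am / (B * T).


Formula: Cm = Am / (B * T)
Step 1 — B * T = 29.4 * 13.1 = 385.14 m^2
Step 2 — Cm = 349.9 / 385.14 ≈ 0.90850 (5 s.f.)

0.90850


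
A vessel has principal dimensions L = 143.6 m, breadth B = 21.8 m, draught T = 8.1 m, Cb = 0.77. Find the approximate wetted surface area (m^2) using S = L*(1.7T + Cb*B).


Formula: S = 1.7*L*T + V/T with V = Cb*L*B*T, i.e. S = L * (1.7*T + Cb*B)
Step 1 — 1.7*T = 1.7 * 8.1 = 13.77 m
Step 2 — Cb*B = 0.77 * 21.8 = 16.786 m
Step 3 — 1.7*T + Cb*B = 13.77 + 16.786 = 30.556 m
Step 4 — S = 143.6 * 30.556 ≈ 4387.8 m^2 (5 s.f.)

4387.8 m^2


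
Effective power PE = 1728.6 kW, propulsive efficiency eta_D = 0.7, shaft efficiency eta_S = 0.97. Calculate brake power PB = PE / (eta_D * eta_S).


Formula: PB = PE / (eta_D * eta_S)
Step 1 — combined efficiency = eta_D * eta_S = 0.7 * 0.97 = 0.679
Step 2 — PB = 1728.6 / 0.679 ≈ 2545.8 kW (5 s.f.)

2545.8 kW


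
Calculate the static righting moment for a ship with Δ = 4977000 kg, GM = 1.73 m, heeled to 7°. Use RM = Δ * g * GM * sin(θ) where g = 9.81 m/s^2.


Formula: GZ = GM * sin(theta); RM = disp * g * GZ
Step 1 — GZ = 1.73 * sin(7°) = 1.73 * 0.121869 = 0.210833 m
Step 2 — RM = 4977000 * 9.81 * 0.210833 ≈ 10294000 N·m (5 s.f.)

10294000 N·m


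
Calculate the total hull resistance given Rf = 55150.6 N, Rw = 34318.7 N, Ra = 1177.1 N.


Formula: Rt = Rf + Rw + Ra
Substituting: Rt = 55150.6 + 34318.7 + 1177.1
Result: Rt = 90646.4 N

90646.4 N


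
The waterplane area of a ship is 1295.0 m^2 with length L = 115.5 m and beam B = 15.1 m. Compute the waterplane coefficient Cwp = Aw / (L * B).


Formula: Cwp = Aw / (L * B)
Step 1 — L * B = 115.5 * 15.1 = 1744.05 m^2
Step 2 — Cwp = 1295.0 / 1744.05 ≈ 0.74252 (5 s.f.)

0.74252


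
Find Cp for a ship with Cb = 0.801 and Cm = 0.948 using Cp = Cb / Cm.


Formula: Cp = Cb / Cm
Substituting: Cp = 0.801 / 0.948
Result: Cp ≈ 0.84494 (5 s.f.)

0.84494


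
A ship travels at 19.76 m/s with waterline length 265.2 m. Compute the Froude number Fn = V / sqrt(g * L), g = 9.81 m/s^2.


Formula: Fn = V / sqrt(g * L)
Step 1 — g * L = 9.81 * 265.2 = 2601.612
Step 2 — sqrt(g * L) = sqrt(2601.612) = 51.006
Step 3 — Fn = 19.76 / 51.006 ≈ 0.38741 (5 s.f.)

0.38741


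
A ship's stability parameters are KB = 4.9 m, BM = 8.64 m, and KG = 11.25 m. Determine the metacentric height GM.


Formula: GM = KB + BM - KG
Step 1 — KM = KB + BM = 4.9 + 8.64 = 13.54 m
Step 2 — GM = KM - KG = 13.54 - 11.25 = 2.29 m

2.29 m


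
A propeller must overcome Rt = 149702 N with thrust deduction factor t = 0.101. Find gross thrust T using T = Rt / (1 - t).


Formula: T = Rt / (1 - t)
Step 1 — (1 - t) = 1 - 0.101 = 0.899
Step 2 — T = 149702 / 0.899 ≈ 166520 N (5 s.f.)

166520 N


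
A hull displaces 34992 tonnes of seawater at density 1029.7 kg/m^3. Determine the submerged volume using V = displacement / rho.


Formula: V = mass / rho
Step 1 — convert tonnes to kg: 34992 t * 1000 = 34992000 kg
Step 2 — V = 34992000 / 1029.7 ≈ 33983 m^3 (5 s.f.)

33983 m^3


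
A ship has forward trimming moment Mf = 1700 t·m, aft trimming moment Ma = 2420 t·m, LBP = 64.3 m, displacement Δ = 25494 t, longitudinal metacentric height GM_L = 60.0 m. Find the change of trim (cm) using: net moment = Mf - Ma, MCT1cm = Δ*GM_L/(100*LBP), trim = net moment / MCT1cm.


Formula: net trimming moment = Mf - Ma; MCT1cm = Δ*GM_L/(100*LBP); trim = net moment / MCT1cm
Step 1 — net trimming moment = 1700 - 2420 = -720 t·m
Step 2 — MCT1cm = 25494 * 60.0 / (100 * 64.3) = 237.8911 t·m/cm
Step 3 — trim = -720 / 237.8911 ≈ -3.0266 cm (5 s.f.)

-3.0266 cm


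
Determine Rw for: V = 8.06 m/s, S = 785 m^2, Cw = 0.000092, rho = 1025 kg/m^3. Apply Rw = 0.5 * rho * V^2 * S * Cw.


Formula: Rw = 0.5 * rho * V^2 * S * Cw
Step 1 — V^2 = 8.06^2 = 64.9636
Step 2 — 0.5 * rho * V^2 = 0.5 * 1025 * 64.9636 = 33293.845
Step 3 — Rw = 33293.845 * 785 * 0.000092 ≈ 2404.5 N (5 s.f.)

2404.5 N


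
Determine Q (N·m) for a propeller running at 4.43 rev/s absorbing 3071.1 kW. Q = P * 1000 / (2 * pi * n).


Formula: Q = P_W / (2 * pi * n)
Step 1 — P_W = 3071.1 kW * 1000 = 3071100.0 W
Step 2 — 2 * pi * n = 2 * pi * 4.43 = 27.834511
Step 3 — Q = 3071100.0 / 27.834511 ≈ 110330 N·m (5 s.f.)

110330 N·m


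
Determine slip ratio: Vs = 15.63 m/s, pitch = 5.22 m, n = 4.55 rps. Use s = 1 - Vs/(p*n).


Formula: s = 1 - Vs / (p * n)
Step 1 — p * n = 5.22 * 4.55 = 23.751
Step 2 — Vs / (p*n) = 15.63 / 23.751 = 0.658078 (6 d.p.)
Step 3 — s = 1 - 0.658078 = 0.341922

0.341922


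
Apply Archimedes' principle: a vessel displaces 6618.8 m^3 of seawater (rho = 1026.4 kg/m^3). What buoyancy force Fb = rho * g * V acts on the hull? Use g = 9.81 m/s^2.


Formula: Fb = rho * g * V
Substituting: Fb = 1026.4 * 9.81 * 6618.8
Intermediate: 1026.4 * 9.81 = 10068.984
Result: Fb = 10068.984 * 6618.8 ≈ 66645000 N (5 s.f.)

66645000 N


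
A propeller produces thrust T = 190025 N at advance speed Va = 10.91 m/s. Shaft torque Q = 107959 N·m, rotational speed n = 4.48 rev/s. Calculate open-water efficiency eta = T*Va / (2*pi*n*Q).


Formula: eta = T * Va / (2 * pi * n * Q)
Step 1 — numerator = T * Va = 190025 * 10.91 = 2073172.75
Step 2 — 2 * pi * n = 2 * pi * 4.48 = 28.14867
Step 3 — denominator = 28.14867 * 107959 = 3038902.26
Step 4 — eta = 2073172.75 / 3038902.26 ≈ 0.68221 (5 s.f.)

0.68221


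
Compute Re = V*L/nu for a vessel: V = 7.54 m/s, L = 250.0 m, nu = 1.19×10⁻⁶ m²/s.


Formula: Re = V * L / nu
Step 1 — V * L = 7.54 * 250.0 = 1885.0 m^2/s
Step 2 — Re = 1885.0 / 1.19e-6 = 1.58e+09

1.58e+09


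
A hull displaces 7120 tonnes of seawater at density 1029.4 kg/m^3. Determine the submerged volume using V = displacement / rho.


Formula: V = mass / rho
Step 1 — convert tonnes to kg: 7120 t * 1000 = 7120000 kg
Step 2 — V = 7120000 / 1029.4 ≈ 6916.7 m^3 (5 s.f.)

6916.7 m^3


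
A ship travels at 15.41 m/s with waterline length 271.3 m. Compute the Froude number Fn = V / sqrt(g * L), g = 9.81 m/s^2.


Formula: Fn = V / sqrt(g * L)
Step 1 — g * L = 9.81 * 271.3 = 2661.453
Step 2 — sqrt(g * L) = sqrt(2661.453) = 51.589272
Step 3 — Fn = 15.41 / 51.589272 ≈ 0.29871 (5 s.f.)

0.29871


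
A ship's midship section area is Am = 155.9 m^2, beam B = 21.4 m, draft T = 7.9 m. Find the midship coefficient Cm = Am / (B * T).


Formula: Cm = Am / (B * T)
Step 1 — B * T = 21.4 * 7.9 = 169.06 m^2
Step 2 — Cm = 155.9 / 169.06 ≈ 0.92216 (5 s.f.)

0.92216


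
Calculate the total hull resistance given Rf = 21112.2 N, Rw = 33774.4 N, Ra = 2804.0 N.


Formula: Rt = Rf + Rw + Ra
Substituting: Rt = 21112.2 + 33774.4 + 2804.0
Result: Rt = 57690.6 N

57690.6 N


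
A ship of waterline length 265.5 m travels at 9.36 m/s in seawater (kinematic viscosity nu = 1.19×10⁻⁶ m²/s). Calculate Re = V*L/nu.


Formula: Re = V * L / nu
Step 1 — V * L = 9.36 * 265.5 = 2485.08 m^2/s
Step 2 — Re = 2485.08 / 1.19e-6 = 2.09e+09

2.09e+09


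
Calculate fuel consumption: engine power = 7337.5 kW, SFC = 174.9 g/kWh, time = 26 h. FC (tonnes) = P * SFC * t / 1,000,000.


Formula: FC (tonnes) = P * SFC * t / 1,000,000
Step 1 — P * SFC * t = 7337.5 * 174.9 * 26 = 33366547.5 g
Step 2 — FC (tonnes) = 33366547.5 / 1,000,000 ≈ 33.367 tonnes (5 s.f.)

33.367 tonnes


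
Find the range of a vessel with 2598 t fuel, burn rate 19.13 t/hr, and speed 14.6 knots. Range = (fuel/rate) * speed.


Formula: endurance = fuel / rate; range = endurance * speed
Step 1 — endurance = 2598 / 19.13 = 135.8076 hours
Step 2 — range = 135.8076 * 14.6 ≈ 1982.8 nautical miles (5 s.f.)

1982.8 NM


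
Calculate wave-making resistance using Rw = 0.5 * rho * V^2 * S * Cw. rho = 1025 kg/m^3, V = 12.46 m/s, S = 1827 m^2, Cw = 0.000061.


Formula: Rw = 0.5 * rho * V^2 * S * Cw
Step 1 — V^2 = 12.46^2 = 155.2516
Step 2 — 0.5 * rho * V^2 = 0.5 * 1025 * 155.2516 = 79566.445
Step 3 — Rw = 79566.445 * 1827 * 0.000061 ≈ 8867.4 N (5 s.f.)

8867.4 N


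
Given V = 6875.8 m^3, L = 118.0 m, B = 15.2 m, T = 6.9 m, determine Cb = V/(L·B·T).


Formula: Cb = V / (L * B * T)
Step 1 — L * B * T = 118.0 * 15.2 * 6.9 = 12375.84 m^3
Step 2 — Cb = 6875.8 / 12375.84 ≈ 0.55558 (5 s.f.)

0.55558


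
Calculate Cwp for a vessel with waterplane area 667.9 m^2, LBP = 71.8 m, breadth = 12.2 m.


Formula: Cwp = Aw / (L * B)
Step 1 — L * B = 71.8 * 12.2 = 875.96 m^2
Step 2 — Cwp = 667.9 / 875.96 ≈ 0.76248 (5 s.f.)

0.76248


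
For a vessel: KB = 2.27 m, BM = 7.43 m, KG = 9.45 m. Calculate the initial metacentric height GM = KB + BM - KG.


Formula: GM = KB + BM - KG
Step 1 — KM = KB + BM = 2.27 + 7.43 = 9.7 m
Step 2 — GM = KM - KG = 9.7 - 9.45 = 0.25 m

0.25 m


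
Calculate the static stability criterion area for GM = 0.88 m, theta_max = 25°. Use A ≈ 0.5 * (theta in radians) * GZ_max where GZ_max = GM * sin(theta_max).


Formula: GZ_max = GM * sin(theta); Area = 0.5 * theta_rad * GZ_max
Step 1 — GZ_max = 0.88 * sin(25°) = 0.88 * 0.422618 = 0.371904 m
Step 2 — theta_rad = 25 * pi/180 = 0.436332 rad
Step 3 — Area = 0.5 * 0.436332 * 0.371904 ≈ 0.081137 m·rad (5 s.f.)

0.081137 m·rad


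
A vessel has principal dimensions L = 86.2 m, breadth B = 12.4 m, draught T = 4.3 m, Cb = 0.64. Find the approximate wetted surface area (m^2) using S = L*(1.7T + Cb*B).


Formula: S = 1.7*L*T + V/T with V = Cb*L*B*T, i.e. S = L * (1.7*T + Cb*B)
Step 1 — 1.7*T = 1.7 * 4.3 = 7.31 m
Step 2 — Cb*B = 0.64 * 12.4 = 7.936 m
Step 3 — 1.7*T + Cb*B = 7.31 + 7.936 = 15.246 m
Step 4 — S = 86.2 * 15.246 ≈ 1314.2 m^2 (5 s.f.)

1314.2 m^2


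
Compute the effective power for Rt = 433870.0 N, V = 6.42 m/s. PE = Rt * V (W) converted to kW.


Formula: PE = Rt * V / 1000 (kW)
Step 1 — PE (W) = 433870.0 * 6.42 = 2785445.4 W
Step 2 — PE (kW) = 2785445.4 / 1000 ≈ 2785.4 kW (5 s.f.)

2785.4 kW


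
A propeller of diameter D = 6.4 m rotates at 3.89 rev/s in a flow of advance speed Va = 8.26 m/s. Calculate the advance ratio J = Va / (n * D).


Formula: J = Va / (n * D)
Step 1 — n * D = 3.89 * 6.4 = 24.896
Step 2 — J = 8.26 / 24.896 ≈ 0.33178 (5 s.f.)

0.33178


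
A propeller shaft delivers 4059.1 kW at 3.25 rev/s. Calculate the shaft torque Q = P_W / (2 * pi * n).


Formula: Q = P_W / (2 * pi * n)
Step 1 — P_W = 4059.1 kW * 1000 = 4059100.0 W
Step 2 — 2 * pi * n = 2 * pi * 3.25 = 20.420352
Step 3 — Q = 4059100.0 / 20.420352 ≈ 198780 N·m (5 s.f.)

198780 N·m


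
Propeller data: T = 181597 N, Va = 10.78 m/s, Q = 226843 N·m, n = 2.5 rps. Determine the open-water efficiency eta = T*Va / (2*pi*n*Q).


Formula: eta = T * Va / (2 * pi * n * Q)
Step 1 — numerator = T * Va = 181597 * 10.78 = 1957615.66
Step 2 — 2 * pi * n = 2 * pi * 2.5 = 15.707963
Step 3 — denominator = 15.707963 * 226843 = 3563241.45
Step 4 — eta = 1957615.66 / 3563241.45 ≈ 0.54939 (5 s.f.)

0.54939


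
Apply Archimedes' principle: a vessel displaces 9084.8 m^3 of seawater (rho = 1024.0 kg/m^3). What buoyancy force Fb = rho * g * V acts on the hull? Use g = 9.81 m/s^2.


Formula: Fb = rho * g * V
Substituting: Fb = 1024.0 * 9.81 * 9084.8
Intermediate: 1024.0 * 9.81 = 10045.44
Result: Fb = 10045.44 * 9084.8 ≈ 91261000 N (5 s.f.)

91261000 N


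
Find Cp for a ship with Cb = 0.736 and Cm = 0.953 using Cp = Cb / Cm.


Formula: Cp = Cb / Cm
Substituting: Cp = 0.736 / 0.953
Result: Cp ≈ 0.77230 (5 s.f.)

0.77230


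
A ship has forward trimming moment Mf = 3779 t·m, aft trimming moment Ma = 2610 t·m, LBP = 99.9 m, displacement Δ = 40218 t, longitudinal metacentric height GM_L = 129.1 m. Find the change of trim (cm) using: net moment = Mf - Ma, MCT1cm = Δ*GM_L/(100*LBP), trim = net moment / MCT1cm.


Formula: net trimming moment = Mf - Ma; MCT1cm = Δ*GM_L/(100*LBP); trim = net moment / MCT1cm
Step 1 — net trimming moment = 3779 - 2610 = 1169 t·m
Step 2 — MCT1cm = 40218 * 129.1 / (100 * 99.9) = 519.7341 t·m/cm
Step 3 — trim = 1169 / 519.7341 ≈ 2.2492 cm (5 s.f.)

2.2492 cm


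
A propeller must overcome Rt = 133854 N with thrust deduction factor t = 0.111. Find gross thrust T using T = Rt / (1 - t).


Formula: T = Rt / (1 - t)
Step 1 — (1 - t) = 1 - 0.111 = 0.889
Step 2 — T = 133854 / 0.889 ≈ 150570 N (5 s.f.)

150570 N


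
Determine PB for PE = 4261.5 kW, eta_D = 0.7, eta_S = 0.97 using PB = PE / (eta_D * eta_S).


Formula: PB = PE / (eta_D * eta_S)
Step 1 — combined efficiency = eta_D * eta_S = 0.7 * 0.97 = 0.679
Step 2 — PB = 4261.5 / 0.679 ≈ 6276.1 kW (5 s.f.)

6276.1 kW


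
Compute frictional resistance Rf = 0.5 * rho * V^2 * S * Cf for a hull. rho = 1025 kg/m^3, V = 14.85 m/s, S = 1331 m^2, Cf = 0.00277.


Formula: Rf = 0.5 * rho * V^2 * S * Cf
Step 1 — V^2 = 14.85^2 = 220.5225
Step 2 — 0.5 * rho * V^2 = 0.5 * 1025 * 220.5225 = 113017.78125
Step 3 — Rf = 113017.78125 * 1331 * 0.00277 ≈ 416680 N (5 s.f.)

416680 N


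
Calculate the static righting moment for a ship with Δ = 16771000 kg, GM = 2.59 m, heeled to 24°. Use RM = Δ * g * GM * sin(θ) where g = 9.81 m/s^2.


Formula: GZ = GM * sin(theta); RM = disp * g * GZ
Step 1 — GZ = 2.59 * sin(24°) = 2.59 * 0.406737 = 1.053449 m
Step 2 — RM = 16771000 * 9.81 * 1.053449 ≈ 173320000 N·m (5 s.f.)

173320000 N·m


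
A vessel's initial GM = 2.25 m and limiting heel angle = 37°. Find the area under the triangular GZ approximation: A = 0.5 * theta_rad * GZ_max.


Formula: GZ_max = GM * sin(theta); Area = 0.5 * theta_rad * GZ_max
Step 1 — GZ_max = 2.25 * sin(37°) = 2.25 * 0.601815 = 1.354084 m
Step 2 — theta_rad = 37 * pi/180 = 0.645772 rad
Step 3 — Area = 0.5 * 0.645772 * 1.354084 ≈ 0.43721 m·rad (5 s.f.)

0.43721 m·rad


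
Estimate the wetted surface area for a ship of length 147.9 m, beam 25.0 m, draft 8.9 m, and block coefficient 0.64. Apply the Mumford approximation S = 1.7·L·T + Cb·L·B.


Formula: S = 1.7*L*T + V/T with V = Cb*L*B*T, i.e. S = L * (1.7*T + Cb*B)
Step 1 — 1.7*T = 1.7 * 8.9 = 15.13 m
Step 2 — Cb*B = 0.64 * 25.0 = 16.0 m
Step 3 — 1.7*T + Cb*B = 15.13 + 16.0 = 31.13 m
Step 4 — S = 147.9 * 31.13 ≈ 4604.1 m^2 (5 s.f.)

4604.1 m^2


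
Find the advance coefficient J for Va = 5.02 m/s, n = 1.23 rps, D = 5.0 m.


Formula: J = Va / (n * D)
Step 1 — n * D = 1.23 * 5.0 = 6.15
Step 2 — J = 5.02 / 6.15 ≈ 0.81626 (5 s.f.)

0.81626


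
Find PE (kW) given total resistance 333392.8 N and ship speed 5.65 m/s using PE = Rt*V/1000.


Formula: PE = Rt * V / 1000 (kW)
Step 1 — PE (W) = 333392.8 * 5.65 = 1883669.32 W
Step 2 — PE (kW) = 1883669.32 / 1000 ≈ 1883.7 kW (5 s.f.)

1883.7 kW


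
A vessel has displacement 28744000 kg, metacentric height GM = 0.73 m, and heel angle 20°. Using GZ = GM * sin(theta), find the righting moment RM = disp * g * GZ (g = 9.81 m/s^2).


Formula: GZ = GM * sin(theta); RM = disp * g * GZ
Step 1 — GZ = 0.73 * sin(20°) = 0.73 * 0.34202 = 0.249675 m
Step 2 — RM = 28744000 * 9.81 * 0.249675 ≈ 70403000 N·m (5 s.f.)

70403000 N·m


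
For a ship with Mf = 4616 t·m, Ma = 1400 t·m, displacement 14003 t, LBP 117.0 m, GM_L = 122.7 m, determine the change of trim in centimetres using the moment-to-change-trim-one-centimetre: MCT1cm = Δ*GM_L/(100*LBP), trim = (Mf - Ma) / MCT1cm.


Formula: net trimming moment = Mf - Ma; MCT1cm = Δ*GM_L/(100*LBP); trim = net moment / MCT1cm
Step 1 — net trimming moment = 4616 - 1400 = 3216 t·m
Step 2 — MCT1cm = 14003 * 122.7 / (100 * 117.0) = 146.852 t·m/cm
Step 3 — trim = 3216 / 146.852 ≈ 21.900 cm (5 s.f.)

21.900 cm


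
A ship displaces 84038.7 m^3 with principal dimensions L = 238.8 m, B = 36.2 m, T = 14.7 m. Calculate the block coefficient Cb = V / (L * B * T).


Formula: Cb = V / (L * B * T)
Step 1 — L * B * T = 238.8 * 36.2 * 14.7 = 127075.032 m^3
Step 2 — Cb = 84038.7 / 127075.032 ≈ 0.66133 (5 s.f.)

0.66133


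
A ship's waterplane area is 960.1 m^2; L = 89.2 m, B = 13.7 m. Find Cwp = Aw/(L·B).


Formula: Cwp = Aw / (L * B)
Step 1 — L * B = 89.2 * 13.7 = 1222.04 m^2
Step 2 — Cwp = 960.1 / 1222.04 ≈ 0.78565 (5 s.f.)

0.78565


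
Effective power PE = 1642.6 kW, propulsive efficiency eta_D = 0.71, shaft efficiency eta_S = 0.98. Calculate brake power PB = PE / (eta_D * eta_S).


Formula: PB = PE / (eta_D * eta_S)
Step 1 — combined efficiency = eta_D * eta_S = 0.71 * 0.98 = 0.6958
Step 2 — PB = 1642.6 / 0.6958 ≈ 2360.7 kW (5 s.f.)

2360.7 kW


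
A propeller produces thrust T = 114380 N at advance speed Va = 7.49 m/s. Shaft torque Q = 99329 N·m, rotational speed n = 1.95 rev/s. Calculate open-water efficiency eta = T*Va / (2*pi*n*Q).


Formula: eta = T * Va / (2 * pi * n * Q)
Step 1 — numerator = T * Va = 114380 * 7.49 = 856706.2
Step 2 — 2 * pi * n = 2 * pi * 1.95 = 12.252211
Step 3 — denominator = 12.252211 * 99329 = 1216999.87
Step 4 — eta = 856706.2 / 1216999.87 ≈ 0.70395 (5 s.f.)

0.70395


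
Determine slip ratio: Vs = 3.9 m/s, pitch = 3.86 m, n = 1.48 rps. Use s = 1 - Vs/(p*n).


Formula: s = 1 - Vs / (p * n)
Step 1 — p * n = 3.86 * 1.48 = 5.7128
Step 2 — Vs / (p*n) = 3.9 / 5.7128 = 0.682677 (6 d.p.)
Step 3 — s = 1 - 0.682677 = 0.317323

0.317323


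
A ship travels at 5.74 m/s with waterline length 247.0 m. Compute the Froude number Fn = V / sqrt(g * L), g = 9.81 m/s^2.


Formula: Fn = V / sqrt(g * L)
Step 1 — g * L = 9.81 * 247.0 = 2423.07
Step 2 — sqrt(g * L) = sqrt(2423.07) = 49.224689
Step 3 — Fn = 5.74 / 49.224689 ≈ 0.11661 (5 s.f.)

0.11661


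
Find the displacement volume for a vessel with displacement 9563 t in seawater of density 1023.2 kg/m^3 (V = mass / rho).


Formula: V = mass / rho
Step 1 — convert tonnes to kg: 9563 t * 1000 = 9563000 kg
Step 2 — V = 9563000 / 1023.2 ≈ 9346.2 m^3 (5 s.f.)

9346.2 m^3


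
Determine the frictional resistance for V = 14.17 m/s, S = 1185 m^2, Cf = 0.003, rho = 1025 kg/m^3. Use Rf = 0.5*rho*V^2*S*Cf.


Formula: Rf = 0.5 * rho * V^2 * S * Cf
Step 1 — V^2 = 14.17^2 = 200.7889
Step 2 — 0.5 * rho * V^2 = 0.5 * 1025 * 200.7889 = 102904.31125
Step 3 — Rf = 102904.31125 * 1185 * 0.003 ≈ 365820 N (5 s.f.)

365820 N


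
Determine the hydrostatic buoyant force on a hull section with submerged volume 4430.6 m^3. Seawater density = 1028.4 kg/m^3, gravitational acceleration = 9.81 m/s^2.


Formula: Fb = rho * g * V
Substituting: Fb = 1028.4 * 9.81 * 4430.6
Intermediate: 1028.4 * 9.81 = 10088.604
Result: Fb = 10088.604 * 4430.6 ≈ 44699000 N (5 s.f.)

44699000 N


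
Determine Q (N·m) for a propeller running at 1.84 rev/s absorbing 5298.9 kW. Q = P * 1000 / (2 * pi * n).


Formula: Q = P_W / (2 * pi * n)
Step 1 — P_W = 5298.9 kW * 1000 = 5298900.0 W
Step 2 — 2 * pi * n = 2 * pi * 1.84 = 11.561061
Step 3 — Q = 5298900.0 / 11.561061 ≈ 458340 N·m (5 s.f.)

458340 N·m


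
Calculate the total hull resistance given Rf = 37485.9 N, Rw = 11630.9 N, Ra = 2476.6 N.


Formula: Rt = Rf + Rw + Ra
Substituting: Rt = 37485.9 + 11630.9 + 2476.6
Result: Rt = 51593.4 N

51593.4 N


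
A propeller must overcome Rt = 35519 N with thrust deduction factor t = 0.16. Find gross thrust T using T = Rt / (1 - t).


Formula: T = Rt / (1 - t)
Step 1 — (1 - t) = 1 - 0.16 = 0.84
Step 2 — T = 35519 / 0.84 ≈ 42285 N (5 s.f.)

42285 N


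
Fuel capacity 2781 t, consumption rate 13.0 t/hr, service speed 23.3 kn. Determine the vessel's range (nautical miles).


Formula: endurance = fuel / rate; range = endurance * speed
Step 1 — endurance = 2781 / 13.0 = 213.9231 hours
Step 2 — range = 213.9231 * 23.3 ≈ 4984.4 nautical miles (5 s.f.)

4984.4 NM


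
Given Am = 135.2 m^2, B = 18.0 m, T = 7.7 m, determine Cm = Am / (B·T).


Formula: Cm = Am / (B * T)
Step 1 — B * T = 18.0 * 7.7 = 138.6 m^2
Step 2 — Cm = 135.2 / 138.6 ≈ 0.97547 (5 s.f.)

0.97547


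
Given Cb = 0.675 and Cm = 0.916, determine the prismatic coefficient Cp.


Formula: Cp = Cb / Cm
Substituting: Cp = 0.675 / 0.916
Result: Cp ≈ 0.73690 (5 s.f.)

0.73690


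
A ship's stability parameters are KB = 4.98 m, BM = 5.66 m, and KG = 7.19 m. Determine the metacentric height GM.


Formula: GM = KB + BM - KG
Step 1 — KM = KB + BM = 4.98 + 5.66 = 10.64 m
Step 2 — GM = KM - KG = 10.64 - 7.19 = 3.45 m

3.45 m


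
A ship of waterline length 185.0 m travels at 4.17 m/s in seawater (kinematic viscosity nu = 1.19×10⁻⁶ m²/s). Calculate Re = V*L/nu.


Formula: Re = V * L / nu
Step 1 — V * L = 4.17 * 185.0 = 771.45 m^2/s
Step 2 — Re = 771.45 / 1.19e-6 = 6.48e+08

6.48e+08


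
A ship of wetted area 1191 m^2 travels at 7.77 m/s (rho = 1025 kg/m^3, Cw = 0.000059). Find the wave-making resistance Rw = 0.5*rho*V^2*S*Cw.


Formula: Rw = 0.5 * rho * V^2 * S * Cw
Step 1 — V^2 = 7.77^2 = 60.3729
Step 2 — 0.5 * rho * V^2 = 0.5 * 1025 * 60.3729 = 30941.11125
Step 3 — Rw = 30941.11125 * 1191 * 0.000059 ≈ 2174.2 N (5 s.f.)

2174.2 N


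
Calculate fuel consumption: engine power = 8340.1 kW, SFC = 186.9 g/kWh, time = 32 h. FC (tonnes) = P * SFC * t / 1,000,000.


Formula: FC (tonnes) = P * SFC * t / 1,000,000
Step 1 — P * SFC * t = 8340.1 * 186.9 * 32 = 49880470.08 g
Step 2 — FC (tonnes) = 49880470.08 / 1,000,000 ≈ 49.880 tonnes (5 s.f.)

49.880 tonnes


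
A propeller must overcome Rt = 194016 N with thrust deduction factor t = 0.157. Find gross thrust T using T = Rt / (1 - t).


Formula: T = Rt / (1 - t)
Step 1 — (1 - t) = 1 - 0.157 = 0.843
Step 2 — T = 194016 / 0.843 ≈ 230150 N (5 s.f.)

230150 N


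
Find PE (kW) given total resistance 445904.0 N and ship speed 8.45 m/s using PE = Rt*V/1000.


Formula: PE = Rt * V / 1000 (kW)
Step 1 — PE (W) = 445904.0 * 8.45 = 3767888.8 W
Step 2 — PE (kW) = 3767888.8 / 1000 ≈ 3767.9 kW (5 s.f.)

3767.9 kW


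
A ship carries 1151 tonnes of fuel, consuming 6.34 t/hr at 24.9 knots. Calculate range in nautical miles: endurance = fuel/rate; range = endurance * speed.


Formula: endurance = fuel / rate; range = endurance * speed
Step 1 — endurance = 1151 / 6.34 = 181.5457 hours
Step 2 — range = 181.5457 * 24.9 ≈ 4520.5 nautical miles (5 s.f.)

4520.5 NM


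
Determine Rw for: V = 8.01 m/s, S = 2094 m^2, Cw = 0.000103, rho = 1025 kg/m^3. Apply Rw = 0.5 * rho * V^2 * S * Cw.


Formula: Rw = 0.5 * rho * V^2 * S * Cw
Step 1 — V^2 = 8.01^2 = 64.1601
Step 2 — 0.5 * rho * V^2 = 0.5 * 1025 * 64.1601 = 32882.05125
Step 3 — Rw = 32882.05125 * 2094 * 0.000103 ≈ 7092.1 N (5 s.f.)

7092.1 N


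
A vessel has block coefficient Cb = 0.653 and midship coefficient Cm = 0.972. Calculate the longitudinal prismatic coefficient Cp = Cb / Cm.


Formula: Cp = Cb / Cm
Substituting: Cp = 0.653 / 0.972
Result: Cp ≈ 0.67181 (5 s.f.)

0.67181


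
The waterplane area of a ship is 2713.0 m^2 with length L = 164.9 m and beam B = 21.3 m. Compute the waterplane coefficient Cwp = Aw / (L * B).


Formula: Cwp = Aw / (L * B)
Step 1 — L * B = 164.9 * 21.3 = 3512.37 m^2
Step 2 — Cwp = 2713.0 / 3512.37 ≈ 0.77241 (5 s.f.)

0.77241


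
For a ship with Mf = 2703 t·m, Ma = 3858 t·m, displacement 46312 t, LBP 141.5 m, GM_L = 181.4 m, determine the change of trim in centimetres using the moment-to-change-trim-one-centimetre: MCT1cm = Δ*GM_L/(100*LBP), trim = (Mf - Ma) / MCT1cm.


Formula: net trimming moment = Mf - Ma; MCT1cm = Δ*GM_L/(100*LBP); trim = net moment / MCT1cm
Step 1 — net trimming moment = 2703 - 3858 = -1155 t·m
Step 2 — MCT1cm = 46312 * 181.4 / (100 * 141.5) = 593.71 t·m/cm
Step 3 — trim = -1155 / 593.71 ≈ -1.9454 cm (5 s.f.)

-1.9454 cm


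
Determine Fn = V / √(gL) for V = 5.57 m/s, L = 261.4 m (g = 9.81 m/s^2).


Formula: Fn = V / sqrt(g * L)
Step 1 — g * L = 9.81 * 261.4 = 2564.334
Step 2 — sqrt(g * L) = sqrt(2564.334) = 50.639254
Step 3 — Fn = 5.57 / 50.639254 ≈ 0.10999 (5 s.f.)

0.10999


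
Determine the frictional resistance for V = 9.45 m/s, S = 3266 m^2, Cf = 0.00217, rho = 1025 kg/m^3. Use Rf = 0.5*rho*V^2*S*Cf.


Formula: Rf = 0.5 * rho * V^2 * S * Cf
Step 1 — V^2 = 9.45^2 = 89.3025
Step 2 — 0.5 * rho * V^2 = 0.5 * 1025 * 89.3025 = 45767.53125
Step 3 — Rf = 45767.53125 * 3266 * 0.00217 ≈ 324360 N (5 s.f.)

324360 N


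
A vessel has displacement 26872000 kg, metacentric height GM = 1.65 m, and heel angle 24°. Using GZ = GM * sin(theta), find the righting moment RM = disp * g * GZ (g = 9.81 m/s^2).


Formula: GZ = GM * sin(theta); RM = disp * g * GZ
Step 1 — GZ = 1.65 * sin(24°) = 1.65 * 0.406737 = 0.671116 m
Step 2 — RM = 26872000 * 9.81 * 0.671116 ≈ 176920000 N·m (5 s.f.)

176920000 N·m


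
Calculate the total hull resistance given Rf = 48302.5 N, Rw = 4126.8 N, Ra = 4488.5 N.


Formula: Rt = Rf + Rw + Ra
Substituting: Rt = 48302.5 + 4126.8 + 4488.5
Result: Rt = 56917.8 N

56917.8 N


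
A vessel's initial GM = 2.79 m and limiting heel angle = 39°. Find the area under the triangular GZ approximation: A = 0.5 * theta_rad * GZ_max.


Formula: GZ_max = GM * sin(theta); Area = 0.5 * theta_rad * GZ_max
Step 1 — GZ_max = 2.79 * sin(39°) = 2.79 * 0.62932 = 1.755803 m
Step 2 — theta_rad = 39 * pi/180 = 0.680678 rad
Step 3 — Area = 0.5 * 0.680678 * 1.755803 ≈ 0.59757 m·rad (5 s.f.)

0.59757 m·rad


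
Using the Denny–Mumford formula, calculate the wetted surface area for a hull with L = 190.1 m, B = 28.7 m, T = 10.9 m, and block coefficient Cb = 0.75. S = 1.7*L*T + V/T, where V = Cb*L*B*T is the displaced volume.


Formula: S = 1.7*L*T + V/T with V = Cb*L*B*T, i.e. S = L * (1.7*T + Cb*B)
Step 1 — 1.7*T = 1.7 * 10.9 = 18.53 m
Step 2 — Cb*B = 0.75 * 28.7 = 21.525 m
Step 3 — 1.7*T + Cb*B = 18.53 + 21.525 = 40.055 m
Step 4 — S = 190.1 * 40.055 ≈ 7614.5 m^2 (5 s.f.)

7614.5 m^2


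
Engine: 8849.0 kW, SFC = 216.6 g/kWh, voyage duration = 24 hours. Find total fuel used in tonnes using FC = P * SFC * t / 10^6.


Formula: FC (tonnes) = P * SFC * t / 1,000,000
Step 1 — P * SFC * t = 8849.0 * 216.6 * 24 = 46000641.6 g
Step 2 — FC (tonnes) = 46000641.6 / 1,000,000 ≈ 46.001 tonnes (5 s.f.)

46.001 tonnes


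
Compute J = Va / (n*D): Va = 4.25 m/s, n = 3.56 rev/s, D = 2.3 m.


Formula: J = Va / (n * D)
Step 1 — n * D = 3.56 * 2.3 = 8.188
Step 2 — J = 4.25 / 8.188 ≈ 0.51905 (5 s.f.)

0.51905


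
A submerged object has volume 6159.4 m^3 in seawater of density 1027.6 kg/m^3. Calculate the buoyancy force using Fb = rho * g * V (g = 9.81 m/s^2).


Formula: Fb = rho * g * V
Substituting: Fb = 1027.6 * 9.81 * 6159.4
Intermediate: 1027.6 * 9.81 = 10080.756
Result: Fb = 10080.756 * 6159.4 ≈ 62091000 N (5 s.f.)

62091000 N


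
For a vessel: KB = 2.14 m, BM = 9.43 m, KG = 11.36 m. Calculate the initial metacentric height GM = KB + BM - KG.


Formula: GM = KB + BM - KG
Step 1 — KM = KB + BM = 2.14 + 9.43 = 11.57 m
Step 2 — GM = KM - KG = 11.57 - 11.36 = 0.21 m

0.21 m


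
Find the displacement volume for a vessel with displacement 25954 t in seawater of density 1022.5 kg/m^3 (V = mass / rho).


Formula: V = mass / rho
Step 1 — convert tonnes to kg: 25954 t * 1000 = 25954000 kg
Step 2 — V = 25954000 / 1022.5 ≈ 25383 m^3 (5 s.f.)

25383 m^3


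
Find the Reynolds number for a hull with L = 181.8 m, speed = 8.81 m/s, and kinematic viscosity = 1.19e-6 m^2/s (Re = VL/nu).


Formula: Re = V * L / nu
Step 1 — V * L = 8.81 * 181.8 = 1601.658 m^2/s
Step 2 — Re = 1601.658 / 1.19e-6 = 1.35e+09

1.35e+09


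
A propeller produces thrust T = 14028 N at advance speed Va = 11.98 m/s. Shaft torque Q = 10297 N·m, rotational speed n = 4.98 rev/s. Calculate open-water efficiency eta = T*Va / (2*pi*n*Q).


Formula: eta = T * Va / (2 * pi * n * Q)
Step 1 — numerator = T * Va = 14028 * 11.98 = 168055.44
Step 2 — 2 * pi * n = 2 * pi * 4.98 = 31.290263
Step 3 — denominator = 31.290263 * 10297 = 322195.84
Step 4 — eta = 168055.44 / 322195.84 ≈ 0.52159 (5 s.f.)

0.52159
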